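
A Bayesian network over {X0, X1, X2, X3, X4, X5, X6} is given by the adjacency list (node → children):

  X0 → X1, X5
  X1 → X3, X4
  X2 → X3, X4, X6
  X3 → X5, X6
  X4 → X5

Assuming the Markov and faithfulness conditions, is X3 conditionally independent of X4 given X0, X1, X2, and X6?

We examine all 6 paths between X3 and X4:
  1. X3 ← X2 → X4 — X2:fork[blocks] ⇒ blocked
  2. X3 → X6 ← X2 → X4 — X6:collider[open]; X2:fork[blocks] ⇒ blocked
  3. X3 → X5 ← X0 → X1 → X4 — X5:collider[blocks]; X0:fork[blocks]; X1:chain[blocks] ⇒ blocked
  4. X3 → X5 ← X4 — X5:collider[blocks] ⇒ blocked
  5. X3 ← X1 ← X0 → X5 ← X4 — X1:chain[blocks]; X0:fork[blocks]; X5:collider[blocks] ⇒ blocked
  6. X3 ← X1 → X4 — X1:fork[blocks] ⇒ blocked
Every path is blocked, so X3 and X4 are d-separated given {X0, X1, X2, X6}.

Yes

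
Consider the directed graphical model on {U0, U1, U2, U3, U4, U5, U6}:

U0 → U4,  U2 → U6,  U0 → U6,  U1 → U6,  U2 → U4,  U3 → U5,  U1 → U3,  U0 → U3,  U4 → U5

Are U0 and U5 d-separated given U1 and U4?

No

There are 6 undirected paths between U0 and U5; checking each against the conditioning set {U1, U4}:
Path 1: U0 → U6 ← U2 → U4 → U5
  U6 is a collider here and neither U6 nor any of its descendants is conditioned on, so the collider stays closed — the path is blocked at U6.
Path 2: U0 → U6 ← U1 → U3 → U5
  U6 is a collider here and neither U6 nor any of its descendants is conditioned on, so the collider stays closed — the path is blocked at U6.
Path 3: U0 → U3 → U5
  U3 is a chain and U3 is not conditioned on — no node blocks this path, so it is active.
Path 4: U0 → U3 ← U1 → U6 ← U2 → U4 → U5
  U3 is a collider here and neither U3 nor any of its descendants is conditioned on, so the collider stays closed — the path is blocked at U3.
Path 5: U0 → U4 ← U2 → U6 ← U1 → U3 → U5
  U6 is a collider here and neither U6 nor any of its descendants is conditioned on, so the collider stays closed — the path is blocked at U6.
Path 6: U0 → U4 → U5
  U4 is a chain here and U4 is conditioned on, so the path is blocked at U4.
At least one path is unblocked, so d-separation fails.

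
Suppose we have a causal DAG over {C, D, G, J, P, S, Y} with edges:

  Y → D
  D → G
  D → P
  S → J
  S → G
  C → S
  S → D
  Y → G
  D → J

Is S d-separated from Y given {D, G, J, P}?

Enumerating the 6 paths from S to Y and testing each for blocking by {D, G, J, P}:
Path 1: S → J ← D → G ← Y
  D is a fork here and D is conditioned on, so the path is blocked at D.
Path 2: S → J ← D ← Y
  D is a chain here and D is conditioned on, so the path is blocked at D.
Path 3: S → G ← D ← Y
  D is a chain here and D is conditioned on, so the path is blocked at D.
Path 4: S → G ← Y
  G is a collider and G is conditioned on, which opens it — no node blocks this path, so it is active.
Path 5: S → D → G ← Y
  D is a chain here and D is conditioned on, so the path is blocked at D.
Path 6: S → D ← Y
  D is a collider and D is conditioned on, which opens it — no node blocks this path, so it is active.
Since the path S → G ← Y is active, S and Y are not d-separated given {D, G, J, P}.

No — S and Y are not d-separated given {D, G, J, P}.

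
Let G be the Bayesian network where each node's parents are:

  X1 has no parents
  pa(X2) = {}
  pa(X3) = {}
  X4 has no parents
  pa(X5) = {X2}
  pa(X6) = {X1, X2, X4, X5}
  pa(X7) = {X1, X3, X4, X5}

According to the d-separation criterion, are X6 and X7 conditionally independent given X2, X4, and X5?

No

Enumerating the 4 paths from X6 to X7 and testing each for blocking by {X2, X4, X5}:
  1. X6 ← X1 → X7 — X1:fork[open] ⇒ active
  2. X6 ← X2 → X5 → X7 — X2:fork[blocks]; X5:chain[blocks] ⇒ blocked
  3. X6 ← X4 → X7 — X4:fork[blocks] ⇒ blocked
  4. X6 ← X5 → X7 — X5:fork[blocks] ⇒ blocked
Because an active path exists, X6 and X7 are not d-separated.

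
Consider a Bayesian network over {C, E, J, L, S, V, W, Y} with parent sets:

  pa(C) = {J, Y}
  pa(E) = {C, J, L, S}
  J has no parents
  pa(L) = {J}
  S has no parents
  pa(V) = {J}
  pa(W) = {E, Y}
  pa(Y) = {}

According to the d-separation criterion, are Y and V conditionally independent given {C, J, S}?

6 paths connect Y and V; each must be blocked for d-separation to hold:
Path 1: Y → W ← E ← C ← J → V
  W is a collider here and neither W nor any of its descendants is conditioned on, so the collider stays closed — the path is blocked at W.
Path 2: Y → W ← E ← L ← J → V
  W is a collider here and neither W nor any of its descendants is conditioned on, so the collider stays closed — the path is blocked at W.
Path 3: Y → W ← E ← J → V
  W is a collider here and neither W nor any of its descendants is conditioned on, so the collider stays closed — the path is blocked at W.
Path 4: Y → C → E ← L ← J → V
  C is a chain here and C is conditioned on, so the path is blocked at C.
Path 5: Y → C → E ← J → V
  C is a chain here and C is conditioned on, so the path is blocked at C.
Path 6: Y → C ← J → V
  J is a fork here and J is conditioned on, so the path is blocked at J.
Since every path is blocked, d-separation holds.

Yes — Y and V are d-separated given {C, J, S}.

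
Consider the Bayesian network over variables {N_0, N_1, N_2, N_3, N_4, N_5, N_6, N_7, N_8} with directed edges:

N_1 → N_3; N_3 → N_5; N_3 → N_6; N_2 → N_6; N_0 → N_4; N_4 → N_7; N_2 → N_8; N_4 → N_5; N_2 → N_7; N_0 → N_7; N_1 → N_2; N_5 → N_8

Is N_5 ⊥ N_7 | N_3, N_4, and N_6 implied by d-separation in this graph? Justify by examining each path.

Yes

There are 5 undirected paths between N_5 and N_7; checking each against the conditioning set {N_3, N_4, N_6}:
  1. N_5 ← N_3 → N_6 ← N_2 → N_7 — N_3:fork[blocks]; N_6:collider[open]; N_2:fork[open] ⇒ blocked
  2. N_5 ← N_3 ← N_1 → N_2 → N_7 — N_3:chain[blocks]; N_1:fork[open]; N_2:chain[open] ⇒ blocked
  3. N_5 ← N_4 → N_7 — N_4:fork[blocks] ⇒ blocked
  4. N_5 ← N_4 ← N_0 → N_7 — N_4:chain[blocks]; N_0:fork[open] ⇒ blocked
  5. N_5 → N_8 ← N_2 → N_7 — N_8:collider[blocks]; N_2:fork[open] ⇒ blocked
All paths are blocked; N_5 ⊥ N_7 | {N_3, N_4, N_6} holds.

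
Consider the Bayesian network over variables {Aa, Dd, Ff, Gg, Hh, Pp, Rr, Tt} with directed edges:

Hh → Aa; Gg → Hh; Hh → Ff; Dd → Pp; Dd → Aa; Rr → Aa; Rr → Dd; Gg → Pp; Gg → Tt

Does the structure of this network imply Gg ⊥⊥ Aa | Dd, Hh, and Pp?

We examine all 3 paths between Gg and Aa:
  1. Gg → Hh → Aa — Hh:chain[blocks] ⇒ blocked
  2. Gg → Pp ← Dd → Aa — Pp:collider[open]; Dd:fork[blocks] ⇒ blocked
  3. Gg → Pp ← Dd ← Rr → Aa — Pp:collider[open]; Dd:chain[blocks]; Rr:fork[open] ⇒ blocked
Every path is blocked, so Gg and Aa are d-separated given {Dd, Hh, Pp}.

Yes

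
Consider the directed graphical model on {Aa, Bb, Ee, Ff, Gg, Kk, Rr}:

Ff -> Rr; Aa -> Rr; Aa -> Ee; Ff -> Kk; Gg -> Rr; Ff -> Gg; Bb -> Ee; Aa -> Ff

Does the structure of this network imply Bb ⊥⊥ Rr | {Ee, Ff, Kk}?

Enumerating the 3 paths from Bb to Rr and testing each for blocking by {Ee, Ff, Kk}:
Path 1: Bb → Ee ← Aa → Rr
  Ee is a collider and Ee is conditioned on, which opens it; Aa is a fork and Aa is not conditioned on — no node blocks this path, so it is active.
Path 2: Bb → Ee ← Aa → Ff → Rr
  Ff is a chain here and Ff is conditioned on, so the path is blocked at Ff.
Path 3: Bb → Ee ← Aa → Ff → Gg → Rr
  Ff is a chain here and Ff is conditioned on, so the path is blocked at Ff.
At least one path is unblocked, so d-separation fails.

No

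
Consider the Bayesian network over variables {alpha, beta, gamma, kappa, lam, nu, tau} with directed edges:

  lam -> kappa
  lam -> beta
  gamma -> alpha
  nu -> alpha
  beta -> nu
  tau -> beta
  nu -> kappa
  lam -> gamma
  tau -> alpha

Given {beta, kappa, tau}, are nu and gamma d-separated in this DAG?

There are 6 undirected paths between nu and gamma; checking each against the conditioning set {beta, kappa, tau}:
Path 1: nu ← beta ← tau → alpha ← gamma
  beta is a chain here and beta is conditioned on, so the path is blocked at beta.
Path 2: nu ← beta ← lam → gamma
  beta is a chain here and beta is conditioned on, so the path is blocked at beta.
Path 3: nu → kappa ← lam → gamma
  kappa is a collider and kappa is conditioned on, which opens it; lam is a fork and lam is not conditioned on — no node blocks this path, so it is active.
Path 4: nu → kappa ← lam → beta ← tau → alpha ← gamma
  tau is a fork here and tau is conditioned on, so the path is blocked at tau.
Path 5: nu → alpha ← tau → beta ← lam → gamma
  alpha is a collider here and neither alpha nor any of its descendants is conditioned on, so the collider stays closed — the path is blocked at alpha.
Path 6: nu → alpha ← gamma
  alpha is a collider here and neither alpha nor any of its descendants is conditioned on, so the collider stays closed — the path is blocked at alpha.
Because an active path exists, nu and gamma are not d-separated.

No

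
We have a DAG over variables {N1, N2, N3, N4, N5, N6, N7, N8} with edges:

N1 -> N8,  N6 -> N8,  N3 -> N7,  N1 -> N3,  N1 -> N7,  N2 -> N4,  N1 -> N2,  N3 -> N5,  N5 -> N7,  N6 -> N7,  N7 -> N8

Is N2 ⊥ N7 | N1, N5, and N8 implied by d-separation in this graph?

Yes

5 paths connect N2 and N7; each must be blocked for d-separation to hold:
Path 1: N2 ← N1 → N3 → N5 → N7
  N1 is a fork here and N1 is conditioned on, so the path is blocked at N1.
Path 2: N2 ← N1 → N3 → N7
  N1 is a fork here and N1 is conditioned on, so the path is blocked at N1.
Path 3: N2 ← N1 → N7
  N1 is a fork here and N1 is conditioned on, so the path is blocked at N1.
Path 4: N2 ← N1 → N8 ← N6 → N7
  N1 is a fork here and N1 is conditioned on, so the path is blocked at N1.
Path 5: N2 ← N1 → N8 ← N7
  N1 is a fork here and N1 is conditioned on, so the path is blocked at N1.
Since every path is blocked, d-separation holds.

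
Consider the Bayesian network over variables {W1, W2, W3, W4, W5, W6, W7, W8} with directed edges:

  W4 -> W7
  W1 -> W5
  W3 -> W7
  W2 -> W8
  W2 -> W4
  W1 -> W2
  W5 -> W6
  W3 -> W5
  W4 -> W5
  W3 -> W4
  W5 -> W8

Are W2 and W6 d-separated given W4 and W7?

No

5 paths connect W2 and W6; each must be blocked for d-separation to hold:
  1. W2 ← W1 → W5 → W6 — W1:fork[open]; W5:chain[open] ⇒ active
  2. W2 → W4 → W7 ← W3 → W5 → W6 — W4:chain[blocks]; W7:collider[open]; W3:fork[open]; W5:chain[open] ⇒ blocked
  3. W2 → W4 ← W3 → W5 → W6 — W4:collider[open]; W3:fork[open]; W5:chain[open] ⇒ active
  4. W2 → W4 → W5 → W6 — W4:chain[blocks]; W5:chain[open] ⇒ blocked
  5. W2 → W8 ← W5 → W6 — W8:collider[blocks]; W5:fork[open] ⇒ blocked
Since the path W2 ← W1 → W5 → W6 is active, W2 and W6 are not d-separated given {W4, W7}.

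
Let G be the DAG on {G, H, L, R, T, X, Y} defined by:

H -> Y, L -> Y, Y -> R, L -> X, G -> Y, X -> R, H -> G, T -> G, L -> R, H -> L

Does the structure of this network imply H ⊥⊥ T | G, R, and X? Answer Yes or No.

No

5 paths connect H and T; each must be blocked for d-separation to hold:
Path 1: H → Y ← G ← T
  G is a chain here and G is conditioned on, so the path is blocked at G.
Path 2: H → L → Y ← G ← T
  G is a chain here and G is conditioned on, so the path is blocked at G.
Path 3: H → L → R ← Y ← G ← T
  G is a chain here and G is conditioned on, so the path is blocked at G.
Path 4: H → L → X → R ← Y ← G ← T
  X is a chain here and X is conditioned on, so the path is blocked at X.
Path 5: H → G ← T
  G is a collider and G is conditioned on, which opens it — no node blocks this path, so it is active.
At least one path is unblocked, so d-separation fails.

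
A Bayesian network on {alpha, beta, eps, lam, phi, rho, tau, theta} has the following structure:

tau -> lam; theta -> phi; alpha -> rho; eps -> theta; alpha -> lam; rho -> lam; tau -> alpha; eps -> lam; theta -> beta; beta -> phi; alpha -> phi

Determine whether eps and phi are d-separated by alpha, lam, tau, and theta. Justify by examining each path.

Yes

5 paths connect eps and phi; each must be blocked for d-separation to hold:
Path 1: eps → theta → phi
  theta is a chain here and theta is conditioned on, so the path is blocked at theta.
Path 2: eps → theta → beta → phi
  theta is a chain here and theta is conditioned on, so the path is blocked at theta.
Path 3: eps → lam ← tau → alpha → phi
  tau is a fork here and tau is conditioned on, so the path is blocked at tau.
Path 4: eps → lam ← rho ← alpha → phi
  alpha is a fork here and alpha is conditioned on, so the path is blocked at alpha.
Path 5: eps → lam ← alpha → phi
  alpha is a fork here and alpha is conditioned on, so the path is blocked at alpha.
All paths are blocked; eps ⊥ phi | {alpha, lam, tau, theta} holds.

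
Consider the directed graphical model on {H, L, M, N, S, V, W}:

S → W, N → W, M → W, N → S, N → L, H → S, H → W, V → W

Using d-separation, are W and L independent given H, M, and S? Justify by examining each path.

3 paths connect W and L; each must be blocked for d-separation to hold:
Path 1: W ← S ← N → L
  S is a chain here and S is conditioned on, so the path is blocked at S.
Path 2: W ← H → S ← N → L
  H is a fork here and H is conditioned on, so the path is blocked at H.
Path 3: W ← N → L
  N is a fork and N is not conditioned on — no node blocks this path, so it is active.
Since the path W ← N → L is active, W and L are not d-separated given {H, M, S}.

No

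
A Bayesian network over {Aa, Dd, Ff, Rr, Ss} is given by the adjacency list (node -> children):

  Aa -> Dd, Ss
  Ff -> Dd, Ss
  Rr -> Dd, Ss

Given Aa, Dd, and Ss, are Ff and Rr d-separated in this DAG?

No

We examine all 4 paths between Ff and Rr:
  1. Ff → Dd ← Rr — Dd:collider[open] ⇒ active
  2. Ff → Dd ← Aa → Ss ← Rr — Dd:collider[open]; Aa:fork[blocks]; Ss:collider[open] ⇒ blocked
  3. Ff → Ss ← Rr — Ss:collider[open] ⇒ active
  4. Ff → Ss ← Aa → Dd ← Rr — Ss:collider[open]; Aa:fork[blocks]; Dd:collider[open] ⇒ blocked
Since the path Ff → Dd ← Rr is active, Ff and Rr are not d-separated given {Aa, Dd, Ss}.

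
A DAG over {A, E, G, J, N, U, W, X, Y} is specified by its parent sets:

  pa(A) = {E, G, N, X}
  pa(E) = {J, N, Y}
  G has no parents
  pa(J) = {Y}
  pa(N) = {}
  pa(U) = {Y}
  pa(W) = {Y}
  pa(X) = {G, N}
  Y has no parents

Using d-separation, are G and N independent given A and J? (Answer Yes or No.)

No

Enumerating the 6 paths from G to N and testing each for blocking by {A, J}:
Path 1: G → X ← N
  X is a collider and its descendant A is conditioned on, which opens it — no node blocks this path, so it is active.
Path 2: G → X → A ← E ← N
  X is a chain and X is not conditioned on; A is a collider and A is conditioned on, which opens it; E is a chain and E is not conditioned on — no node blocks this path, so it is active.
Path 3: G → X → A ← N
  X is a chain and X is not conditioned on; A is a collider and A is conditioned on, which opens it — no node blocks this path, so it is active.
Path 4: G → A ← E ← N
  A is a collider and A is conditioned on, which opens it; E is a chain and E is not conditioned on — no node blocks this path, so it is active.
Path 5: G → A ← N
  A is a collider and A is conditioned on, which opens it — no node blocks this path, so it is active.
Path 6: G → A ← X ← N
  A is a collider and A is conditioned on, which opens it; X is a chain and X is not conditioned on — no node blocks this path, so it is active.
Since the path G → X ← N is active, G and N are not d-separated given {A, J}.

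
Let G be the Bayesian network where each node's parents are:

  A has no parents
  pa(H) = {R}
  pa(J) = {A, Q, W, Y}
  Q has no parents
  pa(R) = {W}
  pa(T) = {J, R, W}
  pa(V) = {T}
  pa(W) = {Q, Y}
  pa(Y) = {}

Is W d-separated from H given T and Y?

No

Enumerating the 5 paths from W to H and testing each for blocking by {T, Y}:
Path 1: W ← Q → J → T ← R → H
  Q is a fork and Q is not conditioned on; J is a chain and J is not conditioned on; T is a collider and T is conditioned on, which opens it; R is a fork and R is not conditioned on — no node blocks this path, so it is active.
Path 2: W → R → H
  R is a chain and R is not conditioned on — no node blocks this path, so it is active.
Path 3: W ← Y → J → T ← R → H
  Y is a fork here and Y is conditioned on, so the path is blocked at Y.
Path 4: W → J → T ← R → H
  J is a chain and J is not conditioned on; T is a collider and T is conditioned on, which opens it; R is a fork and R is not conditioned on — no node blocks this path, so it is active.
Path 5: W → T ← R → H
  T is a collider and T is conditioned on, which opens it; R is a fork and R is not conditioned on — no node blocks this path, so it is active.
At least one path is unblocked, so d-separation fails.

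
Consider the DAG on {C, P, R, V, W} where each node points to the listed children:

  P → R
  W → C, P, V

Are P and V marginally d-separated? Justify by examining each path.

No

The only undirected path from P to V is:
Path 1: P ← W → V
  W is a fork and W is not conditioned on — no node blocks this path, so it is active.
Because an active path exists, P and V are not d-separated.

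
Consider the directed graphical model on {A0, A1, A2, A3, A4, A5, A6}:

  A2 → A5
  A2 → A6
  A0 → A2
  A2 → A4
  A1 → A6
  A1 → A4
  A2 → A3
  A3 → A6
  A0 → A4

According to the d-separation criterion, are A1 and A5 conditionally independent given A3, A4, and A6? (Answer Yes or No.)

No

We examine all 4 paths between A1 and A5:
  1. A1 → A6 ← A2 → A5 — A6:collider[open]; A2:fork[open] ⇒ active
  2. A1 → A6 ← A3 ← A2 → A5 — A6:collider[open]; A3:chain[blocks]; A2:fork[open] ⇒ blocked
  3. A1 → A4 ← A2 → A5 — A4:collider[open]; A2:fork[open] ⇒ active
  4. A1 → A4 ← A0 → A2 → A5 — A4:collider[open]; A0:fork[open]; A2:chain[open] ⇒ active
At least one path is unblocked, so d-separation fails.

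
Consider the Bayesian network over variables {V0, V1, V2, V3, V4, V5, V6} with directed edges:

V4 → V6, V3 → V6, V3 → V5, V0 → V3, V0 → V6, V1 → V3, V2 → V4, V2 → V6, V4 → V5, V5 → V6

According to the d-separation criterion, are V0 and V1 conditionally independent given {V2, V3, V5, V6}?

No

We examine all 5 paths between V0 and V1:
Path 1: V0 → V6 ← V5 ← V3 ← V1
  V5 is a chain here and V5 is conditioned on, so the path is blocked at V5.
Path 2: V0 → V6 ← V4 → V5 ← V3 ← V1
  V3 is a chain here and V3 is conditioned on, so the path is blocked at V3.
Path 3: V0 → V6 ← V3 ← V1
  V3 is a chain here and V3 is conditioned on, so the path is blocked at V3.
Path 4: V0 → V6 ← V2 → V4 → V5 ← V3 ← V1
  V2 is a fork here and V2 is conditioned on, so the path is blocked at V2.
Path 5: V0 → V3 ← V1
  V3 is a collider and V3 is conditioned on, which opens it — no node blocks this path, so it is active.
Because an active path exists, V0 and V1 are not d-separated.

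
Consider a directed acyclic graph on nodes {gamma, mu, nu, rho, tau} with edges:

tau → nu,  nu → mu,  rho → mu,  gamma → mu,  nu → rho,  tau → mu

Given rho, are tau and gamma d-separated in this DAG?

We examine all 3 paths between tau and gamma:
  1. tau → mu ← gamma — mu:collider[blocks] ⇒ blocked
  2. tau → nu → rho → mu ← gamma — nu:chain[open]; rho:chain[blocks]; mu:collider[blocks] ⇒ blocked
  3. tau → nu → mu ← gamma — nu:chain[open]; mu:collider[blocks] ⇒ blocked
All paths are blocked; tau ⊥ gamma | {rho} holds.

Yes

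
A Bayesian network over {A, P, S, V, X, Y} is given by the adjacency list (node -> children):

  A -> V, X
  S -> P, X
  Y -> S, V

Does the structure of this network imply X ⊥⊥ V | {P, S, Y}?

Enumerating the 2 paths from X to V and testing each for blocking by {P, S, Y}:
  1. X ← A → V — A:fork[open] ⇒ active
  2. X ← S ← Y → V — S:chain[blocks]; Y:fork[blocks] ⇒ blocked
Since the path X ← A → V is active, X and V are not d-separated given {P, S, Y}.

No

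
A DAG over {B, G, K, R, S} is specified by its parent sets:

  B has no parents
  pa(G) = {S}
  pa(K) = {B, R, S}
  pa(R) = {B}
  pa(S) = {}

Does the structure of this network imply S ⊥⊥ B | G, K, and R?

Enumerating the 2 paths from S to B and testing each for blocking by {G, K, R}:
  1. S → K ← R ← B — K:collider[open]; R:chain[blocks] ⇒ blocked
  2. S → K ← B — K:collider[open] ⇒ active
Because an active path exists, S and B are not d-separated.

No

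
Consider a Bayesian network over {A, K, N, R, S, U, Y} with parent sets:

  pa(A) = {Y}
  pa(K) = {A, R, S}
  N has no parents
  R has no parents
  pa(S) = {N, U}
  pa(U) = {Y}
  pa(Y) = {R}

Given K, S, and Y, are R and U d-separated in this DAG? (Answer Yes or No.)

4 paths connect R and U; each must be blocked for d-separation to hold:
Path 1: R → K ← S ← U
  S is a chain here and S is conditioned on, so the path is blocked at S.
Path 2: R → K ← A ← Y → U
  Y is a fork here and Y is conditioned on, so the path is blocked at Y.
Path 3: R → Y → U
  Y is a chain here and Y is conditioned on, so the path is blocked at Y.
Path 4: R → Y → A → K ← S ← U
  Y is a chain here and Y is conditioned on, so the path is blocked at Y.
Every path is blocked, so R and U are d-separated given {K, S, Y}.

Yes — R and U are d-separated given {K, S, Y}.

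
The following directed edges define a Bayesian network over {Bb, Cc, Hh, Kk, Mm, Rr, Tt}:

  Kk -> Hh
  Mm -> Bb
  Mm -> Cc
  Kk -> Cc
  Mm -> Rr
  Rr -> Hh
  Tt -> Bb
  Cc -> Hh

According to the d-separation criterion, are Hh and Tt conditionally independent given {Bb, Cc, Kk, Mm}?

There are 3 undirected paths between Hh and Tt; checking each against the conditioning set {Bb, Cc, Kk, Mm}:
Path 1: Hh ← Rr ← Mm → Bb ← Tt
  Mm is a fork here and Mm is conditioned on, so the path is blocked at Mm.
Path 2: Hh ← Cc ← Mm → Bb ← Tt
  Cc is a chain here and Cc is conditioned on, so the path is blocked at Cc.
Path 3: Hh ← Kk → Cc ← Mm → Bb ← Tt
  Kk is a fork here and Kk is conditioned on, so the path is blocked at Kk.
Every path is blocked, so Hh and Tt are d-separated given {Bb, Cc, Kk, Mm}.

Yes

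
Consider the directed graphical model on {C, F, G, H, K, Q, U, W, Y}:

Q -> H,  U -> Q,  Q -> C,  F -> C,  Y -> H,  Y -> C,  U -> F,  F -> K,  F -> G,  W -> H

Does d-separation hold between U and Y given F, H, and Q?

Yes

There are 4 undirected paths between U and Y; checking each against the conditioning set {F, H, Q}:
Path 1: U → Q → H ← Y
  Q is a chain here and Q is conditioned on, so the path is blocked at Q.
Path 2: U → Q → C ← Y
  Q is a chain here and Q is conditioned on, so the path is blocked at Q.
Path 3: U → F → C ← Y
  F is a chain here and F is conditioned on, so the path is blocked at F.
Path 4: U → F → C ← Q → H ← Y
  F is a chain here and F is conditioned on, so the path is blocked at F.
All paths are blocked; U ⊥ Y | {F, H, Q} holds.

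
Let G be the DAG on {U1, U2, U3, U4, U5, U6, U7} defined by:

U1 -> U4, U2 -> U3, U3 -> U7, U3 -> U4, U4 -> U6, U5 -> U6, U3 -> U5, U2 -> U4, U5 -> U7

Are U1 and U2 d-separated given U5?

Yes

Enumerating the 4 paths from U1 to U2 and testing each for blocking by {U5}:
Path 1: U1 → U4 ← U2
  U4 is a collider here and neither U4 nor any of its descendants is conditioned on, so the collider stays closed — the path is blocked at U4.
Path 2: U1 → U4 → U6 ← U5 → U7 ← U3 ← U2
  U6 is a collider here and neither U6 nor any of its descendants is conditioned on, so the collider stays closed — the path is blocked at U6.
Path 3: U1 → U4 → U6 ← U5 ← U3 ← U2
  U6 is a collider here and neither U6 nor any of its descendants is conditioned on, so the collider stays closed — the path is blocked at U6.
Path 4: U1 → U4 ← U3 ← U2
  U4 is a collider here and neither U4 nor any of its descendants is conditioned on, so the collider stays closed — the path is blocked at U4.
Every path is blocked, so U1 and U2 are d-separated given {U5}.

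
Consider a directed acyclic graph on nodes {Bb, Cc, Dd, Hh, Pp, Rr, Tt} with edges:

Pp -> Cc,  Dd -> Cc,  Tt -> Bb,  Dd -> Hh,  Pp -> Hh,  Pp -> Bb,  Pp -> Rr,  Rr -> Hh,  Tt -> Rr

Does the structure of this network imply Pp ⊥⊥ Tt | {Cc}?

Yes

There are 4 undirected paths between Pp and Tt; checking each against the conditioning set {Cc}:
Path 1: Pp → Rr ← Tt
  Rr is a collider here and neither Rr nor any of its descendants is conditioned on, so the collider stays closed — the path is blocked at Rr.
Path 2: Pp → Hh ← Rr ← Tt
  Hh is a collider here and neither Hh nor any of its descendants is conditioned on, so the collider stays closed — the path is blocked at Hh.
Path 3: Pp → Bb ← Tt
  Bb is a collider here and neither Bb nor any of its descendants is conditioned on, so the collider stays closed — the path is blocked at Bb.
Path 4: Pp → Cc ← Dd → Hh ← Rr ← Tt
  Hh is a collider here and neither Hh nor any of its descendants is conditioned on, so the collider stays closed — the path is blocked at Hh.
Since every path is blocked, d-separation holds.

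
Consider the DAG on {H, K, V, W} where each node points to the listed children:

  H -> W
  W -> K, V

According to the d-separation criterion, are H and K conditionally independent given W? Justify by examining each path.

Yes

The only undirected path from H to K is:
Path 1: H → W → K
  W is a chain here and W is conditioned on, so the path is blocked at W.
All paths are blocked; H ⊥ K | {W} holds.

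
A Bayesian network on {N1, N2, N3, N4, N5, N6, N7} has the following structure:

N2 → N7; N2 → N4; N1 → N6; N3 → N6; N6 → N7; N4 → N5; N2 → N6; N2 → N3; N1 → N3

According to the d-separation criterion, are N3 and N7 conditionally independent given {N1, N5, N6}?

No — N3 and N7 are not d-separated given {N1, N5, N6}.

Enumerating the 6 paths from N3 to N7 and testing each for blocking by {N1, N5, N6}:
Path 1: N3 ← N2 → N7
  N2 is a fork and N2 is not conditioned on — no node blocks this path, so it is active.
Path 2: N3 ← N2 → N6 → N7
  N6 is a chain here and N6 is conditioned on, so the path is blocked at N6.
Path 3: N3 ← N1 → N6 ← N2 → N7
  N1 is a fork here and N1 is conditioned on, so the path is blocked at N1.
Path 4: N3 ← N1 → N6 → N7
  N1 is a fork here and N1 is conditioned on, so the path is blocked at N1.
Path 5: N3 → N6 ← N2 → N7
  N6 is a collider and N6 is conditioned on, which opens it; N2 is a fork and N2 is not conditioned on — no node blocks this path, so it is active.
Path 6: N3 → N6 → N7
  N6 is a chain here and N6 is conditioned on, so the path is blocked at N6.
Since the path N3 ← N2 → N7 is active, N3 and N7 are not d-separated given {N1, N5, N6}.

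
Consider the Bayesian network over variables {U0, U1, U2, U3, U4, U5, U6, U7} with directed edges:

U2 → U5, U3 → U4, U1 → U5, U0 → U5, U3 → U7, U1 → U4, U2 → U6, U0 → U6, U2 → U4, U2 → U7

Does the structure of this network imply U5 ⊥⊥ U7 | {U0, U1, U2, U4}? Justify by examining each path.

We examine all 6 paths between U5 and U7:
Path 1: U5 ← U1 → U4 ← U3 → U7
  U1 is a fork here and U1 is conditioned on, so the path is blocked at U1.
Path 2: U5 ← U1 → U4 ← U2 → U7
  U1 is a fork here and U1 is conditioned on, so the path is blocked at U1.
Path 3: U5 ← U0 → U6 ← U2 → U4 ← U3 → U7
  U0 is a fork here and U0 is conditioned on, so the path is blocked at U0.
Path 4: U5 ← U0 → U6 ← U2 → U7
  U0 is a fork here and U0 is conditioned on, so the path is blocked at U0.
Path 5: U5 ← U2 → U4 ← U3 → U7
  U2 is a fork here and U2 is conditioned on, so the path is blocked at U2.
Path 6: U5 ← U2 → U7
  U2 is a fork here and U2 is conditioned on, so the path is blocked at U2.
Every path is blocked, so U5 and U7 are d-separated given {U0, U1, U2, U4}.

Yes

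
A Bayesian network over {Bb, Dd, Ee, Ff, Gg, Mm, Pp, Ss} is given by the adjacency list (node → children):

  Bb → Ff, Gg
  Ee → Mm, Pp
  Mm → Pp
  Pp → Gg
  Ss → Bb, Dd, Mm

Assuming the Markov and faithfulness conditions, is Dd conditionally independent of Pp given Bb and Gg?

We examine all 3 paths between Dd and Pp:
  1. Dd ← Ss → Bb → Gg ← Pp — Ss:fork[open]; Bb:chain[blocks]; Gg:collider[open] ⇒ blocked
  2. Dd ← Ss → Mm → Pp — Ss:fork[open]; Mm:chain[open] ⇒ active
  3. Dd ← Ss → Mm ← Ee → Pp — Ss:fork[open]; Mm:collider[open]; Ee:fork[open] ⇒ active
At least one path is unblocked, so d-separation fails.

No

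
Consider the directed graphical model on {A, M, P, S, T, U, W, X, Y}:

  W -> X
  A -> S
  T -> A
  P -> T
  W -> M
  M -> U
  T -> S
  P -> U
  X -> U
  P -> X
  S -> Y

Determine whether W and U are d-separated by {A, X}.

3 paths connect W and U; each must be blocked for d-separation to hold:
Path 1: W → X ← P → U
  X is a collider and X is conditioned on, which opens it; P is a fork and P is not conditioned on — no node blocks this path, so it is active.
Path 2: W → X → U
  X is a chain here and X is conditioned on, so the path is blocked at X.
Path 3: W → M → U
  M is a chain and M is not conditioned on — no node blocks this path, so it is active.
Since the path W → X ← P → U is active, W and U are not d-separated given {A, X}.

No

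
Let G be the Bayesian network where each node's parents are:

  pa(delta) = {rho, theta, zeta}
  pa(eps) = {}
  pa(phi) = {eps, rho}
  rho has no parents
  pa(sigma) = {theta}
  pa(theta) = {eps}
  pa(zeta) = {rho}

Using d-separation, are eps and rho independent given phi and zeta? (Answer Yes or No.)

We examine all 3 paths between eps and rho:
Path 1: eps → theta → delta ← rho
  delta is a collider here and neither delta nor any of its descendants is conditioned on, so the collider stays closed — the path is blocked at delta.
Path 2: eps → theta → delta ← zeta ← rho
  delta is a collider here and neither delta nor any of its descendants is conditioned on, so the collider stays closed — the path is blocked at delta.
Path 3: eps → phi ← rho
  phi is a collider and phi is conditioned on, which opens it — no node blocks this path, so it is active.
Since the path eps → phi ← rho is active, eps and rho are not d-separated given {phi, zeta}.

No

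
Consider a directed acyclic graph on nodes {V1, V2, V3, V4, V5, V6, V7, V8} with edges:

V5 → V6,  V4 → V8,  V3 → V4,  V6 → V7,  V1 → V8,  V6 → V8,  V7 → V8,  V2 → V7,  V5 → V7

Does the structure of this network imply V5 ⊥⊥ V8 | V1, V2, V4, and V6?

We examine all 4 paths between V5 and V8:
Path 1: V5 → V6 → V8
  V6 is a chain here and V6 is conditioned on, so the path is blocked at V6.
Path 2: V5 → V6 → V7 → V8
  V6 is a chain here and V6 is conditioned on, so the path is blocked at V6.
Path 3: V5 → V7 ← V6 → V8
  V7 is a collider here and neither V7 nor any of its descendants is conditioned on, so the collider stays closed — the path is blocked at V7.
Path 4: V5 → V7 → V8
  V7 is a chain and V7 is not conditioned on — no node blocks this path, so it is active.
At least one path is unblocked, so d-separation fails.

No — V5 and V8 are not d-separated given {V1, V2, V4, V6}.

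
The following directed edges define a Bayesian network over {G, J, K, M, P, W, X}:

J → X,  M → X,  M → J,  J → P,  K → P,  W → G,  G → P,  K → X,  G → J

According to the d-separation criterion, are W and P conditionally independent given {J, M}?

We examine all 4 paths between W and P:
Path 1: W → G → J → X ← K → P
  J is a chain here and J is conditioned on, so the path is blocked at J.
Path 2: W → G → J ← M → X ← K → P
  M is a fork here and M is conditioned on, so the path is blocked at M.
Path 3: W → G → J → P
  J is a chain here and J is conditioned on, so the path is blocked at J.
Path 4: W → G → P
  G is a chain and G is not conditioned on — no node blocks this path, so it is active.
At least one path is unblocked, so d-separation fails.

No — W and P are not d-separated given {J, M}.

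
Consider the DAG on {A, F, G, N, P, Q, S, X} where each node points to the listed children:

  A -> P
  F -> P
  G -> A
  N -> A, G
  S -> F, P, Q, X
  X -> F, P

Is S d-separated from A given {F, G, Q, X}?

Yes

5 paths connect S and A; each must be blocked for d-separation to hold:
  1. S → F → P ← A — F:chain[blocks]; P:collider[blocks] ⇒ blocked
  2. S → F ← X → P ← A — F:collider[open]; X:fork[blocks]; P:collider[blocks] ⇒ blocked
  3. S → P ← A — P:collider[blocks] ⇒ blocked
  4. S → X → F → P ← A — X:chain[blocks]; F:chain[blocks]; P:collider[blocks] ⇒ blocked
  5. S → X → P ← A — X:chain[blocks]; P:collider[blocks] ⇒ blocked
Every path is blocked, so S and A are d-separated given {F, G, Q, X}.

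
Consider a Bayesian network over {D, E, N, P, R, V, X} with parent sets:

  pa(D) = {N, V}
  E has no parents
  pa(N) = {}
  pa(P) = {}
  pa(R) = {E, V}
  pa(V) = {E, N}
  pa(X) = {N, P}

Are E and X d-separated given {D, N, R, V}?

Enumerating the 4 paths from E to X and testing each for blocking by {D, N, R, V}:
  1. E → R ← V ← N → X — R:collider[open]; V:chain[blocks]; N:fork[blocks] ⇒ blocked
  2. E → R ← V → D ← N → X — R:collider[open]; V:fork[blocks]; D:collider[open]; N:fork[blocks] ⇒ blocked
  3. E → V ← N → X — V:collider[open]; N:fork[blocks] ⇒ blocked
  4. E → V → D ← N → X — V:chain[blocks]; D:collider[open]; N:fork[blocks] ⇒ blocked
Since every path is blocked, d-separation holds.

Yes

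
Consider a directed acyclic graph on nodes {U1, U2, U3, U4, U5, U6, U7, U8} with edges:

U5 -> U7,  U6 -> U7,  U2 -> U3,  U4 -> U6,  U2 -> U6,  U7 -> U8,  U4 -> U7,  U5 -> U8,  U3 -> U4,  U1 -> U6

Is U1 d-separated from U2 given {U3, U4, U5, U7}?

There are 3 undirected paths between U1 and U2; checking each against the conditioning set {U3, U4, U5, U7}:
Path 1: U1 → U6 ← U2
  U6 is a collider and its descendant U7 is conditioned on, which opens it — no node blocks this path, so it is active.
Path 2: U1 → U6 → U7 ← U4 ← U3 ← U2
  U4 is a chain here and U4 is conditioned on, so the path is blocked at U4.
Path 3: U1 → U6 ← U4 ← U3 ← U2
  U4 is a chain here and U4 is conditioned on, so the path is blocked at U4.
Because an active path exists, U1 and U2 are not d-separated.

No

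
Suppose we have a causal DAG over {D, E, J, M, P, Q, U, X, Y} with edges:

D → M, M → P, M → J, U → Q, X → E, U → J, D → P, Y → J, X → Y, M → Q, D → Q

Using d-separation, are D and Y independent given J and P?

No

6 paths connect D and Y; each must be blocked for d-separation to hold:
Path 1: D → P ← M → J ← Y
  P is a collider and P is conditioned on, which opens it; M is a fork and M is not conditioned on; J is a collider and J is conditioned on, which opens it — no node blocks this path, so it is active.
Path 2: D → P ← M → Q ← U → J ← Y
  Q is a collider here and neither Q nor any of its descendants is conditioned on, so the collider stays closed — the path is blocked at Q.
Path 3: D → Q ← U → J ← Y
  Q is a collider here and neither Q nor any of its descendants is conditioned on, so the collider stays closed — the path is blocked at Q.
Path 4: D → Q ← M → J ← Y
  Q is a collider here and neither Q nor any of its descendants is conditioned on, so the collider stays closed — the path is blocked at Q.
Path 5: D → M → J ← Y
  M is a chain and M is not conditioned on; J is a collider and J is conditioned on, which opens it — no node blocks this path, so it is active.
Path 6: D → M → Q ← U → J ← Y
  Q is a collider here and neither Q nor any of its descendants is conditioned on, so the collider stays closed — the path is blocked at Q.
At least one path is unblocked, so d-separation fails.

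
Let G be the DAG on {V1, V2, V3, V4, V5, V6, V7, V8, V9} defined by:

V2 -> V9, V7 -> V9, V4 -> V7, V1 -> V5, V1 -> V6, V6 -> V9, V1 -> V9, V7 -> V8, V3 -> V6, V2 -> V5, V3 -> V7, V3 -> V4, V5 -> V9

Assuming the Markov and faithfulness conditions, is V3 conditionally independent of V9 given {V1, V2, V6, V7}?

We examine all 6 paths between V3 and V9:
  1. V3 → V4 → V7 → V9 — V4:chain[open]; V7:chain[blocks] ⇒ blocked
  2. V3 → V6 ← V1 → V9 — V6:collider[open]; V1:fork[blocks] ⇒ blocked
  3. V3 → V6 ← V1 → V5 → V9 — V6:collider[open]; V1:fork[blocks]; V5:chain[open] ⇒ blocked
  4. V3 → V6 ← V1 → V5 ← V2 → V9 — V6:collider[open]; V1:fork[blocks]; V5:collider[blocks]; V2:fork[blocks] ⇒ blocked
  5. V3 → V6 → V9 — V6:chain[blocks] ⇒ blocked
  6. V3 → V7 → V9 — V7:chain[blocks] ⇒ blocked
Since every path is blocked, d-separation holds.

Yes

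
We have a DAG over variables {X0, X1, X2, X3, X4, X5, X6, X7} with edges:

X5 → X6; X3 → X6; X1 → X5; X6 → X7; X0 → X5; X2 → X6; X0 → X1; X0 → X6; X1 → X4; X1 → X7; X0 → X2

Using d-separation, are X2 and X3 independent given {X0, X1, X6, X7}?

No

There are 6 undirected paths between X2 and X3; checking each against the conditioning set {X0, X1, X6, X7}:
Path 1: X2 → X6 ← X3
  X6 is a collider and X6 is conditioned on, which opens it — no node blocks this path, so it is active.
Path 2: X2 ← X0 → X6 ← X3
  X0 is a fork here and X0 is conditioned on, so the path is blocked at X0.
Path 3: X2 ← X0 → X5 → X6 ← X3
  X0 is a fork here and X0 is conditioned on, so the path is blocked at X0.
Path 4: X2 ← X0 → X5 ← X1 → X7 ← X6 ← X3
  X0 is a fork here and X0 is conditioned on, so the path is blocked at X0.
Path 5: X2 ← X0 → X1 → X7 ← X6 ← X3
  X0 is a fork here and X0 is conditioned on, so the path is blocked at X0.
Path 6: X2 ← X0 → X1 → X5 → X6 ← X3
  X0 is a fork here and X0 is conditioned on, so the path is blocked at X0.
Since the path X2 → X6 ← X3 is active, X2 and X3 are not d-separated given {X0, X1, X6, X7}.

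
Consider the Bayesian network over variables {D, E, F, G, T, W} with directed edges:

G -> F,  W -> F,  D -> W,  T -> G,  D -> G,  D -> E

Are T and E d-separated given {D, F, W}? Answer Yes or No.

Yes

Enumerating the 2 paths from T to E and testing each for blocking by {D, F, W}:
  1. T → G ← D → E — G:collider[open]; D:fork[blocks] ⇒ blocked
  2. T → G → F ← W ← D → E — G:chain[open]; F:collider[open]; W:chain[blocks]; D:fork[blocks] ⇒ blocked
All paths are blocked; T ⊥ E | {D, F, W} holds.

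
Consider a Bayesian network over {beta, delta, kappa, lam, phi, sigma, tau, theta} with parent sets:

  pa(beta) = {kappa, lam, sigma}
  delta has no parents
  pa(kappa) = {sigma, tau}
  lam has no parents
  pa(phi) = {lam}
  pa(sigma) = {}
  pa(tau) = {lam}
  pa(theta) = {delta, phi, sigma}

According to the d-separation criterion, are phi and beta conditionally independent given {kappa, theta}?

No

6 paths connect phi and beta; each must be blocked for d-separation to hold:
  1. phi → theta ← sigma → kappa ← tau ← lam → beta — theta:collider[open]; sigma:fork[open]; kappa:collider[open]; tau:chain[open]; lam:fork[open] ⇒ active
  2. phi → theta ← sigma → kappa → beta — theta:collider[open]; sigma:fork[open]; kappa:chain[blocks] ⇒ blocked
  3. phi → theta ← sigma → beta — theta:collider[open]; sigma:fork[open] ⇒ active
  4. phi ← lam → tau → kappa ← sigma → beta — lam:fork[open]; tau:chain[open]; kappa:collider[open]; sigma:fork[open] ⇒ active
  5. phi ← lam → tau → kappa → beta — lam:fork[open]; tau:chain[open]; kappa:chain[blocks] ⇒ blocked
  6. phi ← lam → beta — lam:fork[open] ⇒ active
Because an active path exists, phi and beta are not d-separated.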